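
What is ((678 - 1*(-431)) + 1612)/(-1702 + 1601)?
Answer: -2721/101 ≈ -26.941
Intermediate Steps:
((678 - 1*(-431)) + 1612)/(-1702 + 1601) = ((678 + 431) + 1612)/(-101) = (1109 + 1612)*(-1/101) = 2721*(-1/101) = -2721/101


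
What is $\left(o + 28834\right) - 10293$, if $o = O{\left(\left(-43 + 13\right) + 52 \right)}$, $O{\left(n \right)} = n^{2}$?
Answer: $19025$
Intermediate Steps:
$o = 484$ ($o = \left(\left(-43 + 13\right) + 52\right)^{2} = \left(-30 + 52\right)^{2} = 22^{2} = 484$)
$\left(o + 28834\right) - 10293 = \left(484 + 28834\right) - 10293 = 29318 - 10293 = 19025$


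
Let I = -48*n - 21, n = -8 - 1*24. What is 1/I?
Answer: 1/1515 ≈ 0.00066007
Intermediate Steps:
n = -32 (n = -8 - 24 = -32)
I = 1515 (I = -48*(-32) - 21 = 1536 - 21 = 1515)
1/I = 1/1515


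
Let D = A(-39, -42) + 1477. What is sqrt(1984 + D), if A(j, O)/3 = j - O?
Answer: sqrt(3470) ≈ 58.907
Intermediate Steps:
A(j, O) = -3*O + 3*j (A(j, O) = 3*(j - O) = -3*O + 3*j)
D = 1486 (D = (-3*(-42) + 3*(-39)) + 1477 = (126 - 117) + 1477 = 9 + 1477 = 1486)
sqrt(1984 + D) = sqrt(1984 + 1486) = sqrt(3470)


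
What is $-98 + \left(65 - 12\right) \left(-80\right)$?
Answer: $-4338$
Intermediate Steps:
$-98 + \left(65 - 12\right) \left(-80\right) = -98 + 53 \left(-80\right) = -98 - 4240 = -4338$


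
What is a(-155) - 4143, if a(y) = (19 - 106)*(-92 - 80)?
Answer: 10821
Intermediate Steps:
a(y) = 14964 (a(y) = -87*(-172) = 14964)
a(-155) - 4143 = 14964 - 4143 = 10821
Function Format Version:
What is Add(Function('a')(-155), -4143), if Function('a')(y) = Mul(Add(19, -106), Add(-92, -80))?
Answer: 10821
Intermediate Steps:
Function('a')(y) = 14964 (Function('a')(y) = Mul(-87, -172) = 14964)
Add(Function('a')(-155), -4143) = Add(14964, -4143) = 10821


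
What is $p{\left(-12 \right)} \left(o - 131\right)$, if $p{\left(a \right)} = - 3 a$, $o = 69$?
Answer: $-2232$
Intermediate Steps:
$p{\left(-12 \right)} \left(o - 131\right) = \left(-3\right) \left(-12\right) \left(69 - 131\right) = 36 \left(-62\right) = -2232$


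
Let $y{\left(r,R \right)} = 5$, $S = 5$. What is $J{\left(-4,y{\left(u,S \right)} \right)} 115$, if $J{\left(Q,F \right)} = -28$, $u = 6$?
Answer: $-3220$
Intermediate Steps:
$J{\left(-4,y{\left(u,S \right)} \right)} 115 = \left(-28\right) 115 = -3220$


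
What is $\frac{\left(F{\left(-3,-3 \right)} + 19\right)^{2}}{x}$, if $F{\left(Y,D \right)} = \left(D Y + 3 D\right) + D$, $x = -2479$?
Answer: $- \frac{256}{2479} \approx -0.10327$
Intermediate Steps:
$F{\left(Y,D \right)} = 4 D + D Y$ ($F{\left(Y,D \right)} = \left(3 D + D Y\right) + D = 4 D + D Y$)
$\frac{\left(F{\left(-3,-3 \right)} + 19\right)^{2}}{x} = \frac{\left(- 3 \left(4 - 3\right) + 19\right)^{2}}{-2479} = \left(\left(-3\right) 1 + 19\right)^{2} \left(- \frac{1}{2479}\right) = \left(-3 + 19\right)^{2} \left(- \frac{1}{2479}\right) = 16^{2} \left(- \frac{1}{2479}\right) = 256 \left(- \frac{1}{2479}\right) = - \frac{256}{2479}$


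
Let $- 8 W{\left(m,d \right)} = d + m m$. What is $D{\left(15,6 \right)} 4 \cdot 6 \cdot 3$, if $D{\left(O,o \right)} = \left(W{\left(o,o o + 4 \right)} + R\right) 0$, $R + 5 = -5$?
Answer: $0$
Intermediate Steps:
$R = -10$ ($R = -5 - 5 = -10$)
$W{\left(m,d \right)} = - \frac{d}{8} - \frac{m^{2}}{8}$ ($W{\left(m,d \right)} = - \frac{d + m m}{8} = - \frac{d + m^{2}}{8} = - \frac{d}{8} - \frac{m^{2}}{8}$)
$D{\left(O,o \right)} = 0$ ($D{\left(O,o \right)} = \left(\left(- \frac{o o + 4}{8} - \frac{o^{2}}{8}\right) - 10\right) 0 = \left(\left(- \frac{o^{2} + 4}{8} - \frac{o^{2}}{8}\right) - 10\right) 0 = \left(\left(- \frac{4 + o^{2}}{8} - \frac{o^{2}}{8}\right) - 10\right) 0 = \left(\left(\left(- \frac{1}{2} - \frac{o^{2}}{8}\right) - \frac{o^{2}}{8}\right) - 10\right) 0 = \left(\left(- \frac{1}{2} - \frac{o^{2}}{4}\right) - 10\right) 0 = \left(- \frac{21}{2} - \frac{o^{2}}{4}\right) 0 = 0$)
$D{\left(15,6 \right)} 4 \cdot 6 \cdot 3 = 0 \cdot 4 \cdot 6 \cdot 3 = 0 \cdot 24 \cdot 3 = 0 \cdot 72 = 0$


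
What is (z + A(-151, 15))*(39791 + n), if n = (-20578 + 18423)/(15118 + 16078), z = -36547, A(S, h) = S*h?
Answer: -12044507399343/7799 ≈ -1.5444e+9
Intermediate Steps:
n = -2155/31196 ≈ -0.069079
(z + A(-151, 15))*(39791 + n) = (-36547 - 151*15)*(39791 - 2155/31196) = (-36547 - 2265)*(1241317881/31196) = -38812*1241317881/31196 = -12044507399343/7799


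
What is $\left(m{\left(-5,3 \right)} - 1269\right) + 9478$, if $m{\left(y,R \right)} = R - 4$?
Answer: $8208$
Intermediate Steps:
$m{\left(y,R \right)} = -4 + R$
$\left(m{\left(-5,3 \right)} - 1269\right) + 9478 = \left(\left(-4 + 3\right) - 1269\right) + 9478 = \left(-1 - 1269\right) + 9478 = -1270 + 9478 = 8208$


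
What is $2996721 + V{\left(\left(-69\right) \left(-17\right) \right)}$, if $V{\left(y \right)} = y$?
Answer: $2997894$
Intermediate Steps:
$2996721 + V{\left(\left(-69\right) \left(-17\right) \right)} = 2996721 - -1173 = 2996721 + 1173 = 2997894$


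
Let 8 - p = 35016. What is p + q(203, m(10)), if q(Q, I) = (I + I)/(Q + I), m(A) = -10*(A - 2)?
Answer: -4306144/123 ≈ -35009.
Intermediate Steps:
m(A) = 20 - 10*A (m(A) = -10*(-2 + A) = 20 - 10*A)
q(Q, I) = 2*I/(I + Q) (q(Q, I) = (2*I)/(I + Q) = 2*I/(I + Q))
p = -35008 (p = 8 - 1*35016 = 8 - 35016 = -35008)
p + q(203, m(10)) = -35008 + 2*(20 - 10*10)/((20 - 10*10) + 203) = -35008 + 2*(20 - 100)/((20 - 100) + 203) = -35008 + 2*(-80)/(-80 + 203) = -35008 + 2*(-80)/123 = -35008 + 2*(-80)*(1/123) = -35008 - 160/123 = -4306144/123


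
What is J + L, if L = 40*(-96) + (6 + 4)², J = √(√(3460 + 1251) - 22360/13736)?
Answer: -3740 + √(-4799015 + 2948089*√4711)/1717 ≈ -3731.8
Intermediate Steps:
J = √(-2795/1717 + √4711) (J = √(√4711 - 22360*1/13736) = √(√4711 - 2795/1717) = √(-2795/1717 + √4711) ≈ 8.1859)
L = -3740 (L = -3840 + 10² = -3840 + 100 = -3740)
J + L = √(-4799015 + 2948089*√4711)/1717 - 3740 = -3740 + √(-4799015 + 2948089*√4711)/1717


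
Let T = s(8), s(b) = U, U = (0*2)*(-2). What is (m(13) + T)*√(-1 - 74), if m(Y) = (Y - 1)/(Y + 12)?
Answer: 12*I*√3/5 ≈ 4.1569*I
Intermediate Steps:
U = 0 (U = 0*(-2) = 0)
s(b) = 0
T = 0
m(Y) = (-1 + Y)/(12 + Y)
(m(13) + T)*√(-1 - 74) = ((-1 + 13)/(12 + 13) + 0)*√(-1 - 74) = (12/25 + 0)*√(-75) = ((1/25)*12 + 0)*(5*I*√3) = (12/25 + 0)*(5*I*√3) = 12*(5*I*√3)/25 = 12*I*√3/5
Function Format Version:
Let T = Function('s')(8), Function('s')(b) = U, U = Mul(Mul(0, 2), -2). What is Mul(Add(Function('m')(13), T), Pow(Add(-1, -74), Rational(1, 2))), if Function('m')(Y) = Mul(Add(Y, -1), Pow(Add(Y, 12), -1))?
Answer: Mul(Rational(12, 5), I, Pow(3, Rational(1, 2))) ≈ Mul(4.1569, I)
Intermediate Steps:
U = 0 (U = Mul(0, -2) = 0)
Function('s')(b) = 0
T = 0
Function('m')(Y) = Mul(Pow(Add(12, Y), -1), Add(-1, Y)) (Function('m')(Y) = Mul(Add(-1, Y), Pow(Add(12, Y), -1)) = Mul(Pow(Add(12, Y), -1), Add(-1, Y)))
Mul(Add(Function('m')(13), T), Pow(Add(-1, -74), Rational(1, 2))) = Mul(Add(Mul(Pow(Add(12, 13), -1), Add(-1, 13)), 0), Pow(Add(-1, -74), Rational(1, 2))) = Mul(Add(Mul(Pow(25, -1), 12), 0), Pow(-75, Rational(1, 2))) = Mul(Add(Mul(Rational(1, 25), 12), 0), Mul(5, I, Pow(3, Rational(1, 2)))) = Mul(Add(Rational(12, 25), 0), Mul(5, I, Pow(3, Rational(1, 2)))) = Mul(Rational(12, 25), Mul(5, I, Pow(3, Rational(1, 2)))) = Mul(Rational(12, 5), I, Pow(3, Rational(1, 2)))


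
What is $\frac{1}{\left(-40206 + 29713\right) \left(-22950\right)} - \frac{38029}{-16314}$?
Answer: $\frac{763160744372}{327387108825} \approx 2.3311$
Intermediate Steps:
$\frac{1}{\left(-40206 + 29713\right) \left(-22950\right)} - \frac{38029}{-16314} = \frac{1}{-10493} \left(- \frac{1}{22950}\right) - - \frac{38029}{16314} = \left(- \frac{1}{10493}\right) \left(- \frac{1}{22950}\right) + \frac{38029}{16314} = \frac{1}{240814350} + \frac{38029}{16314} = \frac{763160744372}{327387108825}$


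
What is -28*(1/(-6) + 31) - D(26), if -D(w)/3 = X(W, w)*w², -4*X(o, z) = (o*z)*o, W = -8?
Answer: -2533534/3 ≈ -8.4451e+5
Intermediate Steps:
X(o, z) = -z*o²/4 (X(o, z) = -o*z*o/4 = -z*o²/4)
D(w) = 48*w³ (D(w) = -3*(-¼*w*(-8)²)*w² = -3*(-¼*w*64)*w² = -3*(-16*w)*w² = -(-48)*w³ = 48*w³)
-28*(1/(-6) + 31) - D(26) = -28*(1/(-6) + 31) - 48*26³ = -28*(-⅙ + 31) - 48*17576 = -28*185/6 - 1*843648 = -2590/3 - 843648 = -2533534/3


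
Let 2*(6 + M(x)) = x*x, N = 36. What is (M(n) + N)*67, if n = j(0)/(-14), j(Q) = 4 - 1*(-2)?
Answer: 197583/98 ≈ 2016.2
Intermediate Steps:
j(Q) = 6 (j(Q) = 4 + 2 = 6)
n = -3/7 (n = 6/(-14) = 6*(-1/14) = -3/7 ≈ -0.42857)
M(x) = -6 + x**2/2 (M(x) = -6 + (x*x)/2 = -6 + x**2/2)
(M(n) + N)*67 = ((-6 + (-3/7)**2/2) + 36)*67 = ((-6 + (1/2)*(9/49)) + 36)*67 = ((-6 + 9/98) + 36)*67 = (-579/98 + 36)*67 = (2949/98)*67 = 197583/98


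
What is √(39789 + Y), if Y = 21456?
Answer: 3*√6805 ≈ 247.48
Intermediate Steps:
√(39789 + Y) = √(39789 + 21456) = √61245 = 3*√6805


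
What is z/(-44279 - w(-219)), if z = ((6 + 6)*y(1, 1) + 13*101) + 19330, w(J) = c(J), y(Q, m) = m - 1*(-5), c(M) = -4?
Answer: -4143/8855 ≈ -0.46787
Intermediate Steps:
y(Q, m) = 5 + m (y(Q, m) = m + 5 = 5 + m)
w(J) = -4
z = 20715 (z = ((6 + 6)*(5 + 1) + 13*101) + 19330 = (12*6 + 1313) + 19330 = (72 + 1313) + 19330 = 1385 + 19330 = 20715)
z/(-44279 - w(-219)) = 20715/(-44279 - 1*(-4)) = 20715/(-44279 + 4) = 20715/(-44275) = 20715*(-1/44275) = -4143/8855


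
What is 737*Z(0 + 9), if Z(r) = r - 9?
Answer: 0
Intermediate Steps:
Z(r) = -9 + r
737*Z(0 + 9) = 737*(-9 + (0 + 9)) = 737*(-9 + 9) = 737*0 = 0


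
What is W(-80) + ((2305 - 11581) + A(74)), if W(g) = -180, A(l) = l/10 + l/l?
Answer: -47238/5 ≈ -9447.6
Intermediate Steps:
A(l) = 1 + l/10 (A(l) = l*(⅒) + 1 = l/10 + 1 = 1 + l/10)
W(-80) + ((2305 - 11581) + A(74)) = -180 + ((2305 - 11581) + (1 + (⅒)*74)) = -180 + (-9276 + (1 + 37/5)) = -180 + (-9276 + 42/5) = -180 - 46338/5 = -47238/5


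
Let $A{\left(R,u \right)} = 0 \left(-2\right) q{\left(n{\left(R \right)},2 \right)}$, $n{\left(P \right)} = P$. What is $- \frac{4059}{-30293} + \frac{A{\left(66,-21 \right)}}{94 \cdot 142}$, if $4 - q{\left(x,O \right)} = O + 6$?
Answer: $\frac{4059}{30293} \approx 0.13399$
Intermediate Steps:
$q{\left(x,O \right)} = -2 - O$ ($q{\left(x,O \right)} = 4 - \left(O + 6\right) = 4 - \left(6 + O\right) = -2 - O$)
$A{\left(R,u \right)} = 0$ ($A{\left(R,u \right)} = 0 \left(-2\right) \left(-2 - 2\right) = 0 \left(-2 - 2\right) = 0 \left(-4\right) = 0$)
$- \frac{4059}{-30293} + \frac{A{\left(66,-21 \right)}}{94 \cdot 142} = - \frac{4059}{-30293} + \frac{0}{94 \cdot 142} = \left(-4059\right) \left(- \frac{1}{30293}\right) + \frac{0}{13348} = \frac{4059}{30293} + 0 \cdot \frac{1}{13348} = \frac{4059}{30293} + 0 = \frac{4059}{30293}$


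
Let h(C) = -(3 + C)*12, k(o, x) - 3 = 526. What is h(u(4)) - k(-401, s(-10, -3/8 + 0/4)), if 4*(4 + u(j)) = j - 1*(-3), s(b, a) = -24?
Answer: -538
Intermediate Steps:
u(j) = -13/4 + j/4 (u(j) = -4 + (j - 1*(-3))/4 = -4 + (j + 3)/4 = -4 + (3 + j)/4 = -4 + (3/4 + j/4) = -13/4 + j/4)
k(o, x) = 529 (k(o, x) = 3 + 526 = 529)
h(C) = -36 - 12*C (h(C) = -(36 + 12*C) = -36 - 12*C)
h(u(4)) - k(-401, s(-10, -3/8 + 0/4)) = (-36 - 12*(-13/4 + (1/4)*4)) - 1*529 = (-36 - 12*(-13/4 + 1)) - 529 = (-36 - 12*(-9/4)) - 529 = (-36 + 27) - 529 = -9 - 529 = -538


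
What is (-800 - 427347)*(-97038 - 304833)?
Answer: 172059863037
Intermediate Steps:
(-800 - 427347)*(-97038 - 304833) = -428147*(-401871) = 172059863037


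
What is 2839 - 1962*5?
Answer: -6971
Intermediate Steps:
2839 - 1962*5 = 2839 - 9810 = -6971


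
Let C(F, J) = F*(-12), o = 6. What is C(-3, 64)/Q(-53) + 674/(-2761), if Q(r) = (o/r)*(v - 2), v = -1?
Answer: 291992/2761 ≈ 105.76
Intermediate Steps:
C(F, J) = -12*F
Q(r) = -18/r (Q(r) = (6/r)*(-1 - 2) = (6/r)*(-3) = -18/r)
C(-3, 64)/Q(-53) + 674/(-2761) = (-12*(-3))/((-18/(-53))) + 674/(-2761) = 36/((-18*(-1/53))) + 674*(-1/2761) = 36/(18/53) - 674/2761 = 36*(53/18) - 674/2761 = 106 - 674/2761 = 291992/2761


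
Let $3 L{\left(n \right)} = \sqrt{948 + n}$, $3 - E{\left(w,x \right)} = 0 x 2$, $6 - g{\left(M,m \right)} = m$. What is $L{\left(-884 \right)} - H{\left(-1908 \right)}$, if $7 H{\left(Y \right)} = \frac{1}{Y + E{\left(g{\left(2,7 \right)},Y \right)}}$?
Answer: $\frac{35561}{13335} \approx 2.6667$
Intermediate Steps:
$g{\left(M,m \right)} = 6 - m$
$E{\left(w,x \right)} = 3$ ($E{\left(w,x \right)} = 3 - 0 x 2 = 3 - 0 \cdot 2 = 3 - 0 = 3 + 0 = 3$)
$H{\left(Y \right)} = \frac{1}{7 \left(3 + Y\right)}$ ($H{\left(Y \right)} = \frac{1}{7 \left(Y + 3\right)} = \frac{1}{7 \left(3 + Y\right)}$)
$L{\left(n \right)} = \frac{\sqrt{948 + n}}{3}$
$L{\left(-884 \right)} - H{\left(-1908 \right)} = \frac{\sqrt{948 - 884}}{3} - \frac{1}{7 \left(3 - 1908\right)} = \frac{\sqrt{64}}{3} - \frac{1}{7 \left(-1905\right)} = \frac{1}{3} \cdot 8 - \frac{1}{7} \left(- \frac{1}{1905}\right) = \frac{8}{3} - - \frac{1}{13335} = \frac{8}{3} + \frac{1}{13335} = \frac{35561}{13335}$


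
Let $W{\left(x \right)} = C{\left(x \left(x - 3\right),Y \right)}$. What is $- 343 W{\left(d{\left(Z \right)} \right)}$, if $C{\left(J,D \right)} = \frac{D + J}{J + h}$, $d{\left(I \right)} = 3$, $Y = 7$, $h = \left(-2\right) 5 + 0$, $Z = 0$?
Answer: $\frac{2401}{10} \approx 240.1$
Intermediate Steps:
$h = -10$ ($h = -10 + 0 = -10$)
$C{\left(J,D \right)} = \frac{D + J}{-10 + J}$ ($C{\left(J,D \right)} = \frac{D + J}{J - 10} = \frac{D + J}{-10 + J}$)
$W{\left(x \right)} = \frac{7 + x \left(-3 + x\right)}{-10 + x \left(-3 + x\right)}$ ($W{\left(x \right)} = \frac{7 + x \left(x - 3\right)}{-10 + x \left(x - 3\right)} = \frac{7 + x \left(-3 + x\right)}{-10 + x \left(-3 + x\right)}$)
$- 343 W{\left(d{\left(Z \right)} \right)} = - 343 \frac{7 + 3 \left(-3 + 3\right)}{-10 + 3 \left(-3 + 3\right)} = - 343 \frac{7 + 3 \cdot 0}{-10 + 3 \cdot 0} = - 343 \frac{7 + 0}{-10 + 0} = - 343 \frac{1}{-10} \cdot 7 = - 343 \left(\left(- \frac{1}{10}\right) 7\right) = \left(-343\right) \left(- \frac{7}{10}\right) = \frac{2401}{10}$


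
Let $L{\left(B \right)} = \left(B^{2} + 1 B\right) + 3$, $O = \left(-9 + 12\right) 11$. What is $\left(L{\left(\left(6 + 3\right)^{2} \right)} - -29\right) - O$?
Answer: $6641$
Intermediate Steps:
$O = 33$ ($O = 3 \cdot 11 = 33$)
$L{\left(B \right)} = 3 + B + B^{2}$ ($L{\left(B \right)} = \left(B^{2} + B\right) + 3 = \left(B + B^{2}\right) + 3 = 3 + B + B^{2}$)
$\left(L{\left(\left(6 + 3\right)^{2} \right)} - -29\right) - O = \left(\left(3 + \left(6 + 3\right)^{2} + \left(\left(6 + 3\right)^{2}\right)^{2}\right) - -29\right) - 33 = \left(\left(3 + 9^{2} + \left(9^{2}\right)^{2}\right) + 29\right) - 33 = \left(\left(3 + 81 + 81^{2}\right) + 29\right) - 33 = \left(\left(3 + 81 + 6561\right) + 29\right) - 33 = \left(6645 + 29\right) - 33 = 6674 - 33 = 6641$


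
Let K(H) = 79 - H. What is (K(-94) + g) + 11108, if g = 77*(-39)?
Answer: 8278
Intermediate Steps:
g = -3003
(K(-94) + g) + 11108 = ((79 - 1*(-94)) - 3003) + 11108 = ((79 + 94) - 3003) + 11108 = (173 - 3003) + 11108 = -2830 + 11108 = 8278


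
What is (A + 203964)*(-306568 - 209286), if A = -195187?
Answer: -4527650558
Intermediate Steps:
(A + 203964)*(-306568 - 209286) = (-195187 + 203964)*(-306568 - 209286) = 8777*(-515854) = -4527650558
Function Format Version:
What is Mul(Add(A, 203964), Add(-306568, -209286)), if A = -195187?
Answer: -4527650558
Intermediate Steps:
Mul(Add(A, 203964), Add(-306568, -209286)) = Mul(Add(-195187, 203964), Add(-306568, -209286)) = Mul(8777, -515854) = -4527650558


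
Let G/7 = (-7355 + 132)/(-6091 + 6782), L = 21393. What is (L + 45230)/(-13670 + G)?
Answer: -46036493/9496531 ≈ -4.8477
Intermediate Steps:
G = -50561/691 (G = 7*((-7355 + 132)/(-6091 + 6782)) = 7*(-7223/691) = -50561/691 ≈ -73.171)
(L + 45230)/(-13670 + G) = (21393 + 45230)/(-13670 - 50561/691) = 66623/(-9496531/691) = 66623*(-691/9496531) = -46036493/9496531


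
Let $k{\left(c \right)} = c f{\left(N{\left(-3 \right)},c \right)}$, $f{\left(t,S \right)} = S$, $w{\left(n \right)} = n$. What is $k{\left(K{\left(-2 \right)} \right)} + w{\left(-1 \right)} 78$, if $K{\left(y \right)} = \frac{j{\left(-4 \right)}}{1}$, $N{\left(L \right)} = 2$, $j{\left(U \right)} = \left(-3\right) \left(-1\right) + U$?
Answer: $-77$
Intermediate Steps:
$j{\left(U \right)} = 3 + U$
$K{\left(y \right)} = -1$ ($K{\left(y \right)} = \frac{3 - 4}{1} = \left(-1\right) 1 = -1$)
$k{\left(c \right)} = c^{2}$ ($k{\left(c \right)} = c c = c^{2}$)
$k{\left(K{\left(-2 \right)} \right)} + w{\left(-1 \right)} 78 = \left(-1\right)^{2} - 78 = 1 - 78 = -77$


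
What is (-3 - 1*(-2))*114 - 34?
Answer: -148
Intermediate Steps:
(-3 - 1*(-2))*114 - 34 = (-3 + 2)*114 - 34 = -1*114 - 34 = -114 - 34 = -148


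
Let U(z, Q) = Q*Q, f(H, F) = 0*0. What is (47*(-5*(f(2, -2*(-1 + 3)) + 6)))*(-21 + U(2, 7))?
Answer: -39480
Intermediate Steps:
f(H, F) = 0
U(z, Q) = Q²
(47*(-5*(f(2, -2*(-1 + 3)) + 6)))*(-21 + U(2, 7)) = (47*(-5*(0 + 6)))*(-21 + 7²) = (47*(-5*6))*(-21 + 49) = (47*(-30))*28 = -1410*28 = -39480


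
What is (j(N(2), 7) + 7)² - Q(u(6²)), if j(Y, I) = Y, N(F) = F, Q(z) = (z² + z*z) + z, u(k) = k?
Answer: -2547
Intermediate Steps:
Q(z) = z + 2*z² (Q(z) = (z² + z²) + z = 2*z² + z = z + 2*z²)
(j(N(2), 7) + 7)² - Q(u(6²)) = (2 + 7)² - 6²*(1 + 2*6²) = 9² - 36*(1 + 2*36) = 81 - 36*(1 + 72) = 81 - 36*73 = 81 - 1*2628 = 81 - 2628 = -2547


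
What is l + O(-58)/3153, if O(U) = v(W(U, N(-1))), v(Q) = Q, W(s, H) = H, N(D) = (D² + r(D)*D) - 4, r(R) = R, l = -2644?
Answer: -8336534/3153 ≈ -2644.0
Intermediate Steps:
N(D) = -4 + 2*D² (N(D) = (D² + D*D) - 4 = (D² + D²) - 4 = 2*D² - 4 = -4 + 2*D²)
O(U) = -2 (O(U) = -4 + 2*(-1)² = -4 + 2*1 = -4 + 2 = -2)
l + O(-58)/3153 = -2644 - 2/3153 = -8336534/3153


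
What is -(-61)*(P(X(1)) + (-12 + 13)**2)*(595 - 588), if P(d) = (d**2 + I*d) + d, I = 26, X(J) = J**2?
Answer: 12383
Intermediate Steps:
P(d) = d**2 + 27*d (P(d) = (d**2 + 26*d) + d = d**2 + 27*d)
-(-61)*(P(X(1)) + (-12 + 13)**2)*(595 - 588) = -(-61)*(1**2*(27 + 1**2) + (-12 + 13)**2)*(595 - 588) = -(-61)*(1*(27 + 1) + 1**2)*7 = -(-61)*(1*28 + 1)*7 = -(-61)*(28 + 1)*7 = -(-61)*29*7 = -(-61)*203 = -1*(-12383) = 12383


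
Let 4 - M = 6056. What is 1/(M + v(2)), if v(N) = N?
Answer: -1/6050 ≈ -0.00016529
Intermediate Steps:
M = -6052 (M = 4 - 1*6056 = 4 - 6056 = -6052)
1/(M + v(2)) = 1/(-6052 + 2) = 1/(-6050) = -1/6050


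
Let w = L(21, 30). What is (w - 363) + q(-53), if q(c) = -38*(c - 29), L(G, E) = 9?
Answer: 2762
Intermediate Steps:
w = 9
q(c) = 1102 - 38*c (q(c) = -38*(-29 + c) = 1102 - 38*c)
(w - 363) + q(-53) = (9 - 363) + (1102 - 38*(-53)) = -354 + (1102 + 2014) = -354 + 3116 = 2762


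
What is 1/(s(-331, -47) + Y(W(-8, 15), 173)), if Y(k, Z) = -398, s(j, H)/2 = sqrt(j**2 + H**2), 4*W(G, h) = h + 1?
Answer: 199/144338 + sqrt(111770)/144338 ≈ 0.0036949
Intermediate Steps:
W(G, h) = 1/4 + h/4 (W(G, h) = (h + 1)/4 = (1 + h)/4 = 1/4 + h/4)
s(j, H) = 2*sqrt(H**2 + j**2) (s(j, H) = 2*sqrt(j**2 + H**2) = 2*sqrt(H**2 + j**2))
1/(s(-331, -47) + Y(W(-8, 15), 173)) = 1/(2*sqrt((-47)**2 + (-331)**2) - 398) = 1/(2*sqrt(2209 + 109561) - 398) = 1/(2*sqrt(111770) - 398) = 1/(-398 + 2*sqrt(111770))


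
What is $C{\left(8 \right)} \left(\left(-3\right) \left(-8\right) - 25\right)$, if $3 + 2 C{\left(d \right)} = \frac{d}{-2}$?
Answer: $\frac{7}{2} \approx 3.5$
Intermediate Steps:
$C{\left(d \right)} = - \frac{3}{2} - \frac{d}{4}$ ($C{\left(d \right)} = - \frac{3}{2} + \frac{d \frac{1}{-2}}{2} = - \frac{3}{2} + \frac{d \left(- \frac{1}{2}\right)}{2} = - \frac{3}{2} + \frac{\left(- \frac{1}{2}\right) d}{2} = - \frac{3}{2} - \frac{d}{4}$)
$C{\left(8 \right)} \left(\left(-3\right) \left(-8\right) - 25\right) = \left(- \frac{3}{2} - 2\right) \left(\left(-3\right) \left(-8\right) - 25\right) = \left(- \frac{3}{2} - 2\right) \left(24 - 25\right) = \left(- \frac{7}{2}\right) \left(-1\right) = \frac{7}{2}$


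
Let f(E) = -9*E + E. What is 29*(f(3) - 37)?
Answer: -1769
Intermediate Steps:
f(E) = -8*E
29*(f(3) - 37) = 29*(-8*3 - 37) = 29*(-24 - 37) = 29*(-61) = -1769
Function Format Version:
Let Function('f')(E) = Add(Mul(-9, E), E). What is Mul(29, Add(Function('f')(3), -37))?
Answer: -1769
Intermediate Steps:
Function('f')(E) = Mul(-8, E)
Mul(29, Add(Function('f')(3), -37)) = Mul(29, Add(Mul(-8, 3), -37)) = Mul(29, Add(-24, -37)) = Mul(29, -61) = -1769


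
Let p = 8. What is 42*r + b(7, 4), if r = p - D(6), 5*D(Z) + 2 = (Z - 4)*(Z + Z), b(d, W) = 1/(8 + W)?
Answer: 9077/60 ≈ 151.28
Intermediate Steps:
D(Z) = -⅖ + 2*Z*(-4 + Z)/5 (D(Z) = -⅖ + ((Z - 4)*(Z + Z))/5 = -⅖ + ((-4 + Z)*(2*Z))/5 = -⅖ + (2*Z*(-4 + Z))/5 = -⅖ + 2*Z*(-4 + Z)/5)
r = 18/5 (r = 8 - (-⅖ - 8/5*6 + (⅖)*6²) = 8 - (-⅖ - 48/5 + (⅖)*36) = 8 - (-⅖ - 48/5 + 72/5) = 8 - 1*22/5 = 8 - 22/5 = 18/5 ≈ 3.6000)
42*r + b(7, 4) = 42*(18/5) + 1/(8 + 4) = 756/5 + 1/12 = 9077/60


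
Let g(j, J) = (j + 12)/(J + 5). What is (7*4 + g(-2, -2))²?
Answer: 8836/9 ≈ 981.78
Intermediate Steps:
g(j, J) = (12 + j)/(5 + J)
(7*4 + g(-2, -2))² = (7*4 + (12 - 2)/(5 - 2))² = (28 + 10/3)² = (94/3)² = 8836/9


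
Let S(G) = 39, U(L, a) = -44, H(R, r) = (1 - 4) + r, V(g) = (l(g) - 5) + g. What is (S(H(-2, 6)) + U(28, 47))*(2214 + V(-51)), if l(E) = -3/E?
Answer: -183435/17 ≈ -10790.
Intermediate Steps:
V(g) = -5 + g - 3/g (V(g) = (-3/g - 5) + g = (-5 - 3/g) + g = -5 + g - 3/g)
H(R, r) = -3 + r
(S(H(-2, 6)) + U(28, 47))*(2214 + V(-51)) = (39 - 44)*(2214 + (-5 - 51 - 3/(-51))) = -5*(2214 + (-5 - 51 - 3*(-1/51))) = -5*(2214 + (-5 - 51 + 1/17)) = -5*(2214 - 951/17) = -5*36687/17 = -183435/17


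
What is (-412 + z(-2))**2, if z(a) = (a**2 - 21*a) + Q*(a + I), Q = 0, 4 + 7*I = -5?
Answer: 133956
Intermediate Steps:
I = -9/7 (I = -4/7 + (1/7)*(-5) = -4/7 - 5/7 = -9/7 ≈ -1.2857)
z(a) = a**2 - 21*a (z(a) = (a**2 - 21*a) + 0*(a - 9/7) = (a**2 - 21*a) + 0*(-9/7 + a) = (a**2 - 21*a) + 0 = a**2 - 21*a)
(-412 + z(-2))**2 = (-412 - 2*(-21 - 2))**2 = (-412 - 2*(-23))**2 = (-412 + 46)**2 = (-366)**2 = 133956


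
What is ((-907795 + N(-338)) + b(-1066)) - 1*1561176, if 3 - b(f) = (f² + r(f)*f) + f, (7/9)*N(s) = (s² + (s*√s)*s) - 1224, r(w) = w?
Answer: -32167118/7 + 13366548*I*√2/7 ≈ -4.5953e+6 + 2.7005e+6*I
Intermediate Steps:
N(s) = -11016/7 + 9*s²/7 + 9*s^(5/2)/7 (N(s) = 9*((s² + (s*√s)*s) - 1224)/7 = 9*((s² + s^(3/2)*s) - 1224)/7 = 9*((s² + s^(5/2)) - 1224)/7 = 9*(-1224 + s² + s^(5/2))/7 = -11016/7 + 9*s²/7 + 9*s^(5/2)/7)
b(f) = 3 - f - 2*f² (b(f) = 3 - ((f² + f*f) + f) = 3 - ((f² + f²) + f) = 3 - (2*f² + f) = 3 - (f + 2*f²) = 3 + (-f - 2*f²) = 3 - f - 2*f²)
((-907795 + N(-338)) + b(-1066)) - 1*1561176 = ((-907795 + (-11016/7 + (9/7)*(-338)² + 9*(-338)^(5/2)/7)) + (3 - 1*(-1066) - 2*(-1066)²)) - 1*1561176 = ((-907795 + (-11016/7 + (9/7)*114244 + 9*(1485172*I*√2)/7)) + (3 + 1066 - 2*1136356)) - 1561176 = ((-907795 + (-11016/7 + 1028196/7 + 13366548*I*√2/7)) + (3 + 1066 - 2272712)) - 1561176 = ((-907795 + (1017180/7 + 13366548*I*√2/7)) - 2271643) - 1561176 = ((-5337385/7 + 13366548*I*√2/7) - 2271643) - 1561176 = (-21238886/7 + 13366548*I*√2/7) - 1561176 = -32167118/7 + 13366548*I*√2/7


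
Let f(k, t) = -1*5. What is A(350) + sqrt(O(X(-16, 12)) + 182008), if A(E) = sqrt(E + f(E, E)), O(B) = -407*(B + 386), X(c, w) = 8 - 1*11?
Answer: sqrt(345) + 3*sqrt(2903) ≈ 180.21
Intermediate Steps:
X(c, w) = -3 (X(c, w) = 8 - 11 = -3)
f(k, t) = -5
O(B) = -157102 - 407*B (O(B) = -407*(386 + B) = -157102 - 407*B)
A(E) = sqrt(-5 + E) (A(E) = sqrt(E - 5) = sqrt(-5 + E))
A(350) + sqrt(O(X(-16, 12)) + 182008) = sqrt(-5 + 350) + sqrt((-157102 - 407*(-3)) + 182008) = sqrt(345) + sqrt((-157102 + 1221) + 182008) = sqrt(345) + sqrt(-155881 + 182008) = sqrt(345) + sqrt(26127) = sqrt(345) + 3*sqrt(2903)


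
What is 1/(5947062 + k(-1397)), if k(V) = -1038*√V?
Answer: 90107/535894721532 + 173*I*√1397/5894841936852 ≈ 1.6814e-7 + 1.0969e-9*I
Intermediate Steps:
1/(5947062 + k(-1397)) = 1/(5947062 - 1038*I*√1397)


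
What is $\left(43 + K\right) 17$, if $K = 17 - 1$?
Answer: $1003$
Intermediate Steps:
$K = 16$ ($K = 17 - 1 = 16$)
$\left(43 + K\right) 17 = \left(43 + 16\right) 17 = 59 \cdot 17 = 1003$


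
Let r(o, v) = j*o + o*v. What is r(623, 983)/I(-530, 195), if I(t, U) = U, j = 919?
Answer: 394982/65 ≈ 6076.6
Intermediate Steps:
r(o, v) = 919*o + o*v
r(623, 983)/I(-530, 195) = (623*(919 + 983))/195 = (623*1902)*(1/195) = 1184946*(1/195) = 394982/65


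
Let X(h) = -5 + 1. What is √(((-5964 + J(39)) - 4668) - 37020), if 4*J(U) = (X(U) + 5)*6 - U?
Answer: I*√190641/2 ≈ 218.31*I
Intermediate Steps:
X(h) = -4
J(U) = 3/2 - U/4 (J(U) = ((-4 + 5)*6 - U)/4 = (1*6 - U)/4 = (6 - U)/4 = 3/2 - U/4)
√(((-5964 + J(39)) - 4668) - 37020) = √(((-5964 + (3/2 - ¼*39)) - 4668) - 37020) = √(((-5964 + (3/2 - 39/4)) - 4668) - 37020) = √(((-5964 - 33/4) - 4668) - 37020) = √((-23889/4 - 4668) - 37020) = √(-42561/4 - 37020) = √(-190641/4) = I*√190641/2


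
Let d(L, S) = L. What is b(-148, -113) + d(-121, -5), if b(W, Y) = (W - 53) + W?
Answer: -470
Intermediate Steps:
b(W, Y) = -53 + 2*W (b(W, Y) = (-53 + W) + W = -53 + 2*W)
b(-148, -113) + d(-121, -5) = (-53 + 2*(-148)) - 121 = (-53 - 296) - 121 = -349 - 121 = -470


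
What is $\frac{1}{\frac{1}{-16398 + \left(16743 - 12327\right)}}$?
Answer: $-11982$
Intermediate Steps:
$\frac{1}{\frac{1}{-16398 + \left(16743 - 12327\right)}} = \frac{1}{\frac{1}{-16398 + 4416}} = \frac{1}{\frac{1}{-11982}} = \frac{1}{- \frac{1}{11982}} = -11982$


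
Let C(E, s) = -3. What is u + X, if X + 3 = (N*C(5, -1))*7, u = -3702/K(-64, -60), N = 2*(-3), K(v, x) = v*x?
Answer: 78103/640 ≈ 122.04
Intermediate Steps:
N = -6
u = -617/640 (u = -3702/((-64*(-60))) = -3702/3840 = -3702*1/3840 = -617/640 ≈ -0.96406)
X = 123 (X = -3 - 6*(-3)*7 = -3 + 18*7 = -3 + 126 = 123)
u + X = -617/640 + 123 = 78103/640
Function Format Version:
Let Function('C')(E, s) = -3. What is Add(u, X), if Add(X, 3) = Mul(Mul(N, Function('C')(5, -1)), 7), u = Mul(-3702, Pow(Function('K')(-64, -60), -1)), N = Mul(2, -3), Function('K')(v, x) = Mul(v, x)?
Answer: Rational(78103, 640) ≈ 122.04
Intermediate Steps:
N = -6
u = Rational(-617, 640) (u = Mul(-3702, Pow(Mul(-64, -60), -1)) = Mul(-3702, Pow(3840, -1)) = Mul(-3702, Rational(1, 3840)) = Rational(-617, 640) ≈ -0.96406)
X = 123 (X = Add(-3, Mul(Mul(-6, -3), 7)) = Add(-3, Mul(18, 7)) = Add(-3, 126) = 123)
Add(u, X) = Add(Rational(-617, 640), 123) = Rational(78103, 640)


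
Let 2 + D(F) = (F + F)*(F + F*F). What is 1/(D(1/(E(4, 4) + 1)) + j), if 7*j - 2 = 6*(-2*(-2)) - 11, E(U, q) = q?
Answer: 875/209 ≈ 4.1866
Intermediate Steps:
D(F) = -2 + 2*F*(F + F**2) (D(F) = -2 + (F + F)*(F + F*F) = -2 + (2*F)*(F + F**2) = -2 + 2*F*(F + F**2))
j = 15/7 (j = 2/7 + (6*(-2*(-2)) - 11)/7 = 2/7 + (6*4 - 11)/7 = 2/7 + (24 - 11)/7 = 2/7 + (1/7)*13 = 2/7 + 13/7 = 15/7 ≈ 2.1429)
1/(D(1/(E(4, 4) + 1)) + j) = 1/((-2 + 2*(1/(4 + 1))**2 + 2*(1/(4 + 1))**3) + 15/7) = 1/((-2 + 2*(1/5)**2 + 2*(1/5)**3) + 15/7) = 1/((-2 + 2*(1/25) + 2*(1/125)) + 15/7) = 1/((-2 + 2/25 + 2/125) + 15/7) = 1/(-238/125 + 15/7) = 1/(209/875) = 875/209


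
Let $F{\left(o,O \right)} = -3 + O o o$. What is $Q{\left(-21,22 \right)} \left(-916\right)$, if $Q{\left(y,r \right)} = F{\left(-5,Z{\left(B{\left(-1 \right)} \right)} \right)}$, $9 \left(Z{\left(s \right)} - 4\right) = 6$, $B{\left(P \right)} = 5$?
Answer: $- \frac{312356}{3} \approx -1.0412 \cdot 10^{5}$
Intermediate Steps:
$Z{\left(s \right)} = \frac{14}{3}$ ($Z{\left(s \right)} = 4 + \frac{1}{9} \cdot 6 = 4 + \frac{2}{3} = \frac{14}{3}$)
$F{\left(o,O \right)} = -3 + O o^{2}$
$Q{\left(y,r \right)} = \frac{341}{3}$ ($Q{\left(y,r \right)} = -3 + \frac{14 \left(-5\right)^{2}}{3} = -3 + \frac{14}{3} \cdot 25 = -3 + \frac{350}{3} = \frac{341}{3}$)
$Q{\left(-21,22 \right)} \left(-916\right) = \frac{341}{3} \left(-916\right) = - \frac{312356}{3}$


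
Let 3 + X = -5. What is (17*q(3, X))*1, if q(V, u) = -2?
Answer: -34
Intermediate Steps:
X = -8 (X = -3 - 5 = -8)
(17*q(3, X))*1 = (17*(-2))*1 = -34*1 = -34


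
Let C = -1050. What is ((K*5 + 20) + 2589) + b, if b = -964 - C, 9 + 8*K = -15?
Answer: 2680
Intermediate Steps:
K = -3 (K = -9/8 + (⅛)*(-15) = -9/8 - 15/8 = -3)
b = 86 (b = -964 - 1*(-1050) = -964 + 1050 = 86)
((K*5 + 20) + 2589) + b = ((-3*5 + 20) + 2589) + 86 = ((-15 + 20) + 2589) + 86 = (5 + 2589) + 86 = 2594 + 86 = 2680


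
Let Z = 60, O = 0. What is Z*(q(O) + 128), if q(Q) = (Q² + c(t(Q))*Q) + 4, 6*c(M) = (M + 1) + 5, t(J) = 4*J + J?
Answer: 7920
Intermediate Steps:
t(J) = 5*J
c(M) = 1 + M/6 (c(M) = ((M + 1) + 5)/6 = ((1 + M) + 5)/6 = (6 + M)/6 = 1 + M/6)
q(Q) = 4 + Q² + Q*(1 + 5*Q/6) (q(Q) = (Q² + (1 + (5*Q)/6)*Q) + 4 = (Q² + (1 + 5*Q/6)*Q) + 4 = (Q² + Q*(1 + 5*Q/6)) + 4 = 4 + Q² + Q*(1 + 5*Q/6))
Z*(q(O) + 128) = 60*((4 + 0 + (11/6)*0²) + 128) = 60*((4 + 0 + (11/6)*0) + 128) = 60*((4 + 0 + 0) + 128) = 60*(4 + 128) = 60*132 = 7920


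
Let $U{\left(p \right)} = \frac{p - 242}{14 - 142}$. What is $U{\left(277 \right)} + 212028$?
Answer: $\frac{27139549}{128} \approx 2.1203 \cdot 10^{5}$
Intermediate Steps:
$U{\left(p \right)} = \frac{121}{64} - \frac{p}{128}$ ($U{\left(p \right)} = \frac{-242 + p}{-128} = \left(-242 + p\right) \left(- \frac{1}{128}\right) = \frac{121}{64} - \frac{p}{128}$)
$U{\left(277 \right)} + 212028 = \left(\frac{121}{64} - \frac{277}{128}\right) + 212028 = - \frac{35}{128} + 212028 = \frac{27139549}{128}$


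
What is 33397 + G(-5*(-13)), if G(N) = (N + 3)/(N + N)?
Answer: 2170839/65 ≈ 33398.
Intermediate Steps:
G(N) = (3 + N)/(2*N) (G(N) = (3 + N)/((2*N)) = (3 + N)*(1/(2*N)) = (3 + N)/(2*N))
33397 + G(-5*(-13)) = 33397 + (3 - 5*(-13))/(2*((-5*(-13)))) = 33397 + (½)*(3 + 65)/65 = 33397 + (½)*(1/65)*68 = 33397 + 34/65 = 2170839/65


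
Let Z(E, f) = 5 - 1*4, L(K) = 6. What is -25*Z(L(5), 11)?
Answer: -25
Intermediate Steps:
Z(E, f) = 1 (Z(E, f) = 5 - 4 = 1)
-25*Z(L(5), 11) = -25*1 = -25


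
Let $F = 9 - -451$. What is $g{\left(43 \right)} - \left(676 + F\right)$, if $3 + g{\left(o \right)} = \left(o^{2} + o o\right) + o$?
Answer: $2602$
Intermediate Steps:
$g{\left(o \right)} = -3 + o + 2 o^{2}$ ($g{\left(o \right)} = -3 + \left(\left(o^{2} + o o\right) + o\right) = -3 + \left(\left(o^{2} + o^{2}\right) + o\right) = -3 + \left(2 o^{2} + o\right) = -3 + \left(o + 2 o^{2}\right) = -3 + o + 2 o^{2}$)
$F = 460$ ($F = 9 + 451 = 460$)
$g{\left(43 \right)} - \left(676 + F\right) = \left(-3 + 43 + 2 \cdot 43^{2}\right) - 1136 = \left(-3 + 43 + 2 \cdot 1849\right) - 1136 = \left(-3 + 43 + 3698\right) - 1136 = 3738 - 1136 = 2602$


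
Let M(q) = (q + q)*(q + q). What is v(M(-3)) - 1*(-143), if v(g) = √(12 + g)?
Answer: 143 + 4*√3 ≈ 149.93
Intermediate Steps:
M(q) = 4*q² (M(q) = (2*q)*(2*q) = 4*q²)
v(M(-3)) - 1*(-143) = √(12 + 4*(-3)²) - 1*(-143) = √(12 + 4*9) + 143 = √(12 + 36) + 143 = √48 + 143 = 4*√3 + 143 = 143 + 4*√3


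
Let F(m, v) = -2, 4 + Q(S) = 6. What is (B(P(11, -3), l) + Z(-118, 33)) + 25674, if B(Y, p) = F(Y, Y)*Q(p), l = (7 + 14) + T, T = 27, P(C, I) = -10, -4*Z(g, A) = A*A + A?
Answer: 50779/2 ≈ 25390.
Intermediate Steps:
Q(S) = 2 (Q(S) = -4 + 6 = 2)
Z(g, A) = -A/4 - A²/4 (Z(g, A) = -(A*A + A)/4 = -(A² + A)/4 = -(A + A²)/4 = -A/4 - A²/4)
l = 48 (l = (7 + 14) + 27 = 21 + 27 = 48)
B(Y, p) = -4 (B(Y, p) = -2*2 = -4)
(B(P(11, -3), l) + Z(-118, 33)) + 25674 = (-4 - ¼*33*(1 + 33)) + 25674 = (-4 - ¼*33*34) + 25674 = (-4 - 561/2) + 25674 = -569/2 + 25674 = 50779/2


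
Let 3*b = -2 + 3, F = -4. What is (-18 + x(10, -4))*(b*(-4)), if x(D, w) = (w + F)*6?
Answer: 88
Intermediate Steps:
x(D, w) = -24 + 6*w (x(D, w) = (w - 4)*6 = (-4 + w)*6 = -24 + 6*w)
b = ⅓ (b = (-2 + 3)/3 = (⅓)*1 = ⅓ ≈ 0.33333)
(-18 + x(10, -4))*(b*(-4)) = (-18 + (-24 + 6*(-4)))*((⅓)*(-4)) = (-18 + (-24 - 24))*(-4/3) = (-18 - 48)*(-4/3) = -66*(-4/3) = 88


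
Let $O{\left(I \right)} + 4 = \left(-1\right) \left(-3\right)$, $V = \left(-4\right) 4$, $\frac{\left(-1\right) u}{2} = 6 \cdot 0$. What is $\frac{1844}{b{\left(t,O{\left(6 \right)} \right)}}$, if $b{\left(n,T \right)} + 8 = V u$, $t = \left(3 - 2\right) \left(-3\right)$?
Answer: $- \frac{461}{2} \approx -230.5$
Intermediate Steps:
$u = 0$ ($u = - 2 \cdot 6 \cdot 0 = \left(-2\right) 0 = 0$)
$V = -16$
$O{\left(I \right)} = -1$ ($O{\left(I \right)} = -4 - -3 = -4 + 3 = -1$)
$t = -3$ ($t = 1 \left(-3\right) = -3$)
$b{\left(n,T \right)} = -8$ ($b{\left(n,T \right)} = -8 - 0 = -8 + 0 = -8$)
$\frac{1844}{b{\left(t,O{\left(6 \right)} \right)}} = \frac{1844}{-8} = 1844 \left(- \frac{1}{8}\right) = - \frac{461}{2}$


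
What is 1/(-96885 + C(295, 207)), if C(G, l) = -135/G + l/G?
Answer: -295/28581003 ≈ -1.0322e-5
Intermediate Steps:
1/(-96885 + C(295, 207)) = 1/(-96885 + (-135 + 207)/295) = 1/(-96885 + (1/295)*72) = 1/(-96885 + 72/295) = 1/(-28581003/295) = -295/28581003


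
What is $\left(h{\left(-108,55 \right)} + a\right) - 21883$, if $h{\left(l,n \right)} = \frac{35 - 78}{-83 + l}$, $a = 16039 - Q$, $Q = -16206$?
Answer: $\frac{1979185}{191} \approx 10362.0$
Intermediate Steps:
$a = 32245$ ($a = 16039 - -16206 = 16039 + 16206 = 32245$)
$h{\left(l,n \right)} = - \frac{43}{-83 + l}$
$\left(h{\left(-108,55 \right)} + a\right) - 21883 = \left(- \frac{43}{-83 - 108} + 32245\right) - 21883 = \left(- \frac{43}{-191} + 32245\right) - 21883 = \left(\left(-43\right) \left(- \frac{1}{191}\right) + 32245\right) - 21883 = \left(\frac{43}{191} + 32245\right) - 21883 = \frac{6158838}{191} - 21883 = \frac{1979185}{191}$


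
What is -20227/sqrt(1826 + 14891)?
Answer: -20227*sqrt(16717)/16717 ≈ -156.44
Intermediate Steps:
-20227/sqrt(1826 + 14891) = -20227*sqrt(16717)/16717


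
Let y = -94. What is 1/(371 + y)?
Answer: 1/277 ≈ 0.0036101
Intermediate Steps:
1/(371 + y) = 1/(371 - 94) = 1/277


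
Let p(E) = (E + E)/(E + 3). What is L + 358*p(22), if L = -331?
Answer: 7477/25 ≈ 299.08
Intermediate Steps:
p(E) = 2*E/(3 + E) (p(E) = (2*E)/(3 + E) = 2*E/(3 + E))
L + 358*p(22) = -331 + 358*(2*22/(3 + 22)) = -331 + 358*(2*22/25) = -331 + 358*(2*22*(1/25)) = -331 + 358*(44/25) = -331 + 15752/25 = 7477/25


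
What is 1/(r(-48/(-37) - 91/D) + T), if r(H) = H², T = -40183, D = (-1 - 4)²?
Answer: -855625/34376883486 ≈ -2.4890e-5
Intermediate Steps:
D = 25 (D = (-5)² = 25)
1/(r(-48/(-37) - 91/D) + T) = 1/((-48/(-37) - 91/25)² - 40183) = 1/((-48*(-1/37) - 91*1/25)² - 40183) = 1/((48/37 - 91/25)² - 40183) = 1/((-2167/925)² - 40183) = 1/(4695889/855625 - 40183) = 1/(-34376883486/855625) = -855625/34376883486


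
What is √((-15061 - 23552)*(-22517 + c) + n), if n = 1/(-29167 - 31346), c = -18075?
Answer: √5739464355974380911/60513 ≈ 39590.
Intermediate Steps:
n = -1/60513 (n = 1/(-60513) = -1/60513 ≈ -1.6525e-5)
√((-15061 - 23552)*(-22517 + c) + n) = √((-15061 - 23552)*(-22517 - 18075) - 1/60513) = √(-38613*(-40592) - 1/60513) = √(1567378896 - 1/60513) = √(94846799133647/60513) = √5739464355974380911/60513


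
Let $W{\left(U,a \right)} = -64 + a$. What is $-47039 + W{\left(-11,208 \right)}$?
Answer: $-46895$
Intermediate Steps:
$-47039 + W{\left(-11,208 \right)} = -47039 + \left(-64 + 208\right) = -47039 + 144 = -46895$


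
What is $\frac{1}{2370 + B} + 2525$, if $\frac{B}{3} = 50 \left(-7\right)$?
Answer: $\frac{3333001}{1320} \approx 2525.0$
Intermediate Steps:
$B = -1050$ ($B = 3 \cdot 50 \left(-7\right) = 3 \left(-350\right) = -1050$)
$\frac{1}{2370 + B} + 2525 = \frac{1}{2370 - 1050} + 2525 = \frac{1}{1320} + 2525 = \frac{3333001}{1320}$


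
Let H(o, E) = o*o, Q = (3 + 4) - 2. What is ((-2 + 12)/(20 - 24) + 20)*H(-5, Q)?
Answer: 875/2 ≈ 437.50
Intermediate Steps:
Q = 5 (Q = 7 - 2 = 5)
H(o, E) = o²
((-2 + 12)/(20 - 24) + 20)*H(-5, Q) = ((-2 + 12)/(20 - 24) + 20)*(-5)² = (10/(-4) + 20)*25 = (10*(-¼) + 20)*25 = (-5/2 + 20)*25 = (35/2)*25 = 875/2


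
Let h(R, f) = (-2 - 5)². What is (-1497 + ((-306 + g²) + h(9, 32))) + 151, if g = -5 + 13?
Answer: -1539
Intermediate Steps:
g = 8
h(R, f) = 49 (h(R, f) = (-7)² = 49)
(-1497 + ((-306 + g²) + h(9, 32))) + 151 = (-1497 + ((-306 + 8²) + 49)) + 151 = (-1497 + ((-306 + 64) + 49)) + 151 = (-1497 + (-242 + 49)) + 151 = (-1497 - 193) + 151 = -1690 + 151 = -1539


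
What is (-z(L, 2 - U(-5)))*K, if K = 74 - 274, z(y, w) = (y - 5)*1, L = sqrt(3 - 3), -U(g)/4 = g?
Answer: -1000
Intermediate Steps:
U(g) = -4*g
L = 0 (L = sqrt(0) = 0)
z(y, w) = -5 + y (z(y, w) = (-5 + y)*1 = -5 + y)
K = -200
(-z(L, 2 - U(-5)))*K = -(-5 + 0)*(-200) = -1*(-5)*(-200) = 5*(-200) = -1000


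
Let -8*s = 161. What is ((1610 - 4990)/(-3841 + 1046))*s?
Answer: -2093/86 ≈ -24.337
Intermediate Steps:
s = -161/8 (s = -⅛*161 = -161/8 ≈ -20.125)
((1610 - 4990)/(-3841 + 1046))*s = ((1610 - 4990)/(-3841 + 1046))*(-161/8) = -3380/(-2795)*(-161/8) = -3380*(-1/2795)*(-161/8) = (52/43)*(-161/8) = -2093/86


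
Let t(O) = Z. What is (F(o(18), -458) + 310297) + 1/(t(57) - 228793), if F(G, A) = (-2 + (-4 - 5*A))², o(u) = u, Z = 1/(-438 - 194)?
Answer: 799181801211049/144597177 ≈ 5.5270e+6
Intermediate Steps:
Z = -1/632 (Z = 1/(-632) = -1/632 ≈ -0.0015823)
t(O) = -1/632
F(G, A) = (-6 - 5*A)²
(F(o(18), -458) + 310297) + 1/(t(57) - 228793) = ((6 + 5*(-458))² + 310297) + 1/(-1/632 - 228793) = ((6 - 2290)² + 310297) + 1/(-144597177/632) = ((-2284)² + 310297) - 632/144597177 = (5216656 + 310297) - 632/144597177 = 5526953 - 632/144597177 = 799181801211049/144597177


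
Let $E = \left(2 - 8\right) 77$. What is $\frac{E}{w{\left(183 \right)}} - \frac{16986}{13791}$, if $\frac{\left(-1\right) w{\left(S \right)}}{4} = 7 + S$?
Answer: $- \frac{1089653}{1746860} \approx -0.62378$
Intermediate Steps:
$w{\left(S \right)} = -28 - 4 S$ ($w{\left(S \right)} = - 4 \left(7 + S\right) = -28 - 4 S$)
$E = -462$ ($E = \left(-6\right) 77 = -462$)
$\frac{E}{w{\left(183 \right)}} - \frac{16986}{13791} = - \frac{462}{-28 - 732} - \frac{16986}{13791} = - \frac{462}{-28 - 732} - \frac{5662}{4597} = - \frac{462}{-760} - \frac{5662}{4597} = \left(-462\right) \left(- \frac{1}{760}\right) - \frac{5662}{4597} = \frac{231}{380} - \frac{5662}{4597} = - \frac{1089653}{1746860}$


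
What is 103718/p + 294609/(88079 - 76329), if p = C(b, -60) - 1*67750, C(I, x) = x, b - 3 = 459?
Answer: 1875874979/79676750 ≈ 23.544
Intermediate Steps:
b = 462 (b = 3 + 459 = 462)
p = -67810 (p = -60 - 1*67750 = -60 - 67750 = -67810)
103718/p + 294609/(88079 - 76329) = 103718/(-67810) + 294609/(88079 - 76329) = 103718*(-1/67810) + 294609/11750 = -51859/33905 + 294609*(1/11750) = -51859/33905 + 294609/11750 = 1875874979/79676750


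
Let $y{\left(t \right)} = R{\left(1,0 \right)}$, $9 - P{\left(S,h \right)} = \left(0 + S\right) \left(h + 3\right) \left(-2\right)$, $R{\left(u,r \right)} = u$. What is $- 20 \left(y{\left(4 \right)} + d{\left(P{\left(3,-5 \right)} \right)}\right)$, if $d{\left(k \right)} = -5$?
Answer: $80$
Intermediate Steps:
$P{\left(S,h \right)} = 9 - S \left(-6 - 2 h\right)$ ($P{\left(S,h \right)} = 9 - \left(0 + S\right) \left(h + 3\right) \left(-2\right) = 9 - S \left(3 + h\right) \left(-2\right) = 9 - S \left(-6 - 2 h\right)$)
$y{\left(t \right)} = 1$
$- 20 \left(y{\left(4 \right)} + d{\left(P{\left(3,-5 \right)} \right)}\right) = - 20 \left(1 - 5\right) = \left(-20\right) \left(-4\right) = 80$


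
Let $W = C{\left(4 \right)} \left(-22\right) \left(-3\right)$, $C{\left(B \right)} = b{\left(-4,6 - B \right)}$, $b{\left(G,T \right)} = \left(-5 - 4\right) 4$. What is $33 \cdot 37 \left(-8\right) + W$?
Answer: $-12144$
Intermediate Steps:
$b{\left(G,T \right)} = -36$ ($b{\left(G,T \right)} = \left(-9\right) 4 = -36$)
$C{\left(B \right)} = -36$
$W = -2376$ ($W = \left(-36\right) \left(-22\right) \left(-3\right) = 792 \left(-3\right) = -2376$)
$33 \cdot 37 \left(-8\right) + W = 33 \cdot 37 \left(-8\right) - 2376 = 1221 \left(-8\right) - 2376 = -9768 - 2376 = -12144$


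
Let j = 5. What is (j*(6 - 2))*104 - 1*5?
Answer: 2075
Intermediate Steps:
(j*(6 - 2))*104 - 1*5 = (5*(6 - 2))*104 - 1*5 = (5*4)*104 - 5 = 20*104 - 5 = 2080 - 5 = 2075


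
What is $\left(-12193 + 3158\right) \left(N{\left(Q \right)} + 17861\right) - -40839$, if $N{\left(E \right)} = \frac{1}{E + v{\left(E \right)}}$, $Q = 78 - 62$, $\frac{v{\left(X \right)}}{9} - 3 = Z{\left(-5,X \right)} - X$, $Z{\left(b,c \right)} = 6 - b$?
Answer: $- \frac{322657557}{2} \approx -1.6133 \cdot 10^{8}$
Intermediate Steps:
$v{\left(X \right)} = 126 - 9 X$ ($v{\left(X \right)} = 27 + 9 \left(\left(6 - -5\right) - X\right) = 27 + 9 \left(\left(6 + 5\right) - X\right) = 27 + 9 \left(11 - X\right) = 27 - \left(-99 + 9 X\right) = 126 - 9 X$)
$Q = 16$
$N{\left(E \right)} = \frac{1}{126 - 8 E}$ ($N{\left(E \right)} = \frac{1}{E - \left(-126 + 9 E\right)} = \frac{1}{126 - 8 E}$)
$\left(-12193 + 3158\right) \left(N{\left(Q \right)} + 17861\right) - -40839 = \left(-12193 + 3158\right) \left(- \frac{1}{-126 + 8 \cdot 16} + 17861\right) - -40839 = - 9035 \left(- \frac{1}{-126 + 128} + 17861\right) + 40839 = - 9035 \left(- \frac{1}{2} + 17861\right) + 40839 = \left(-9035\right) \frac{35721}{2} + 40839 = - \frac{322739235}{2} + 40839 = - \frac{322657557}{2}$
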